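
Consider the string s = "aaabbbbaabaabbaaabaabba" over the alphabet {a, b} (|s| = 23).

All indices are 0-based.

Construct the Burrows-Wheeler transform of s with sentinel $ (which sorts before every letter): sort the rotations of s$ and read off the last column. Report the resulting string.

rank  rotation                  last
    0  $aaabbbbaabaabbaaabaabba  a
    1  a$aaabbbbaabaabbaaabaabb  b
    2  aaabaabba$aaabbbbaabaabb  b
    3  aaabbbbaabaabbaaabaabba$  $
    4  aabaabba$aaabbbbaabaabba  a
    5  aabaabbaaabaabba$aaabbbb  b
    6  aabba$aaabbbbaabaabbaaab  b
    7  aabbaaabaabba$aaabbbbaab  b
    8  aabbbbaabaabbaaabaabba$a  a
    9  abaabba$aaabbbbaabaabbaa  a
   10  abaabbaaabaabba$aaabbbba  a
   11  abba$aaabbbbaabaabbaaaba  a
   12  abbaaabaabba$aaabbbbaaba  a
   13  abbbbaabaabbaaabaabba$aa  a
   14  ba$aaabbbbaabaabbaaabaab  b
   15  baaabaabba$aaabbbbaabaab  b
   16  baabaabbaaabaabba$aaabbb  b
   17  baabba$aaabbbbaabaabbaaa  a
   18  baabbaaabaabba$aaabbbbaa  a
   19  bba$aaabbbbaabaabbaaabaa  a
   20  bbaaabaabba$aaabbbbaabaa  a
   21  bbaabaabbaaabaabba$aaabb  b
   22  bbbaabaabbaaabaabba$aaab  b
   23  bbbbaabaabbaaabaabba$aaa  a

abb$abbbaaaaaabbbaaaabba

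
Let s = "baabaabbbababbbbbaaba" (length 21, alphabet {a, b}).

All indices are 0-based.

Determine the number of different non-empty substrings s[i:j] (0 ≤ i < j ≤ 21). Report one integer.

177

rank | idx | suffix
   0 |  20 | a
   1 |  17 | aaba
   2 |   1 | aabaabbbababbbbbaaba
   3 |   4 | aabbbababbbbbaaba
   4 |  18 | aba
   5 |   2 | abaabbbababbbbbaaba
   6 |   9 | ababbbbbaaba
   7 |   5 | abbbababbbbbaaba
   8 |  11 | abbbbbaaba
   9 |  19 | ba
  10 |  16 | baaba
  11 |   0 | baabaabbbababbbbbaaba
  12 |   3 | baabbbababbbbbaaba
  13 |   8 | bababbbbbaaba
  14 |  10 | babbbbbaaba
  15 |  15 | bbaaba
  16 |   7 | bbababbbbbaaba
  17 |  14 | bbbaaba
  18 |   6 | bbbababbbbbaaba
  19 |  13 | bbbbaaba
  20 |  12 | bbbbbaaba

SA = [20, 17, 1, 4, 18, 2, 9, 5, 11, 19, 16, 0, 3, 8, 10, 15, 7, 14, 6, 13, 12]
[i] adj suffixes → lcp
  [1] 20/17 → 1 ('a')
  [2] 17/1 → 4 ('aaba')
  [3] 1/4 → 3 ('aab')
  [4] 4/18 → 1 ('a')
  [5] 18/2 → 3 ('aba')
  [6] 2/9 → 3 ('aba')
  [7] 9/5 → 2 ('ab')
  [8] 5/11 → 4 ('abbb')
  [9] 11/19 → 0 ('')
  [10] 19/16 → 2 ('ba')
  [11] 16/0 → 5 ('baaba')
  [12] 0/3 → 4 ('baab')
  [13] 3/8 → 2 ('ba')
  [14] 8/10 → 3 ('bab')
  [15] 10/15 → 1 ('b')
  [16] 15/7 → 3 ('bba')
  [17] 7/14 → 2 ('bb')
  [18] 14/6 → 4 ('bbba')
  [19] 6/13 → 3 ('bbb')
  [20] 13/12 → 4 ('bbbb')

n(n+1)/2 = 21·22/2 = 231
Σ LCP = 0 + 1 + 4 + 3 + 1 + 3 + 3 + 2 + 4 + 0 + 2 + 5 + 4 + 2 + 3 + 1 + 3 + 2 + 4 + 3 + 4 = 54
distinct = 231 − 54 = 177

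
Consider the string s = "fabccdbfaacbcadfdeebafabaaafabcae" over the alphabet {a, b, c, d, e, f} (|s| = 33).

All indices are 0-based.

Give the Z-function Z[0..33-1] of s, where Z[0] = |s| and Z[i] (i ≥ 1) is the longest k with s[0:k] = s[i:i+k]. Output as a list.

[33, 0, 0, 0, 0, 0, 0, 2, 0, 0, 0, 0, 0, 0, 0, 1, 0, 0, 0, 0, 0, 3, 0, 0, 0, 0, 0, 4, 0, 0, 0, 0, 0]

Z[0]=33
i=1: outside box; Z[1]=0
i=2: outside box; Z[2]=0
i=3: outside box; Z[3]=0
i=4: outside box; Z[4]=0
i=5: outside box; Z[5]=0
i=6: outside box; Z[6]=0
i=7: outside box; Z[7]=2 scan→box=[7,9)
i=8: min(r-i=1, Z[1]=0)=0; Z[8]=0
i=9: outside box; Z[9]=0
i=10: outside box; Z[10]=0
i=11: outside box; Z[11]=0
i=12: outside box; Z[12]=0
i=13: outside box; Z[13]=0
i=14: outside box; Z[14]=0
i=15: outside box; Z[15]=1 scan→box=[15,16)
i=16: outside box; Z[16]=0
i=17: outside box; Z[17]=0
i=18: outside box; Z[18]=0
i=19: outside box; Z[19]=0
i=20: outside box; Z[20]=0
i=21: outside box; Z[21]=3 scan→box=[21,24)
i=22: min(r-i=2, Z[1]=0)=0; Z[22]=0
i=23: min(r-i=1, Z[2]=0)=0; Z[23]=0
i=24: outside box; Z[24]=0
i=25: outside box; Z[25]=0
i=26: outside box; Z[26]=0
i=27: outside box; Z[27]=4 scan→box=[27,31)
i=28: min(r-i=3, Z[1]=0)=0; Z[28]=0
i=29: min(r-i=2, Z[2]=0)=0; Z[29]=0
i=30: min(r-i=1, Z[3]=0)=0; Z[30]=0
i=31: outside box; Z[31]=0
i=32: outside box; Z[32]=0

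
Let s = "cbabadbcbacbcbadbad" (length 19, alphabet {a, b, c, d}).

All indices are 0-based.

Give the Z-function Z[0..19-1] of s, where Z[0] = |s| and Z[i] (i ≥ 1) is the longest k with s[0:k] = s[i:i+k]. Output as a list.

[19, 0, 0, 0, 0, 0, 0, 3, 0, 0, 2, 0, 3, 0, 0, 0, 0, 0, 0]

Z[0]=19
i=1: i≥r, start 0; Z[1]=0
i=2: i≥r, start 0; Z[2]=0
i=3: i≥r, start 0; Z[3]=0
i=4: i≥r, start 0; Z[4]=0
i=5: i≥r, start 0; Z[5]=0
i=6: i≥r, start 0; Z[6]=0
i=7: i≥r, start 0; Z[7]=3 grow→box=[7,10)
i=8: min(r-i=2, Z[1]=0)=0; Z[8]=0
i=9: min(r-i=1, Z[2]=0)=0; Z[9]=0
i=10: i≥r, start 0; Z[10]=2 grow→box=[10,12)
i=11: min(r-i=1, Z[1]=0)=0; Z[11]=0
i=12: i≥r, start 0; Z[12]=3 grow→box=[12,15)
i=13: min(r-i=2, Z[1]=0)=0; Z[13]=0
i=14: min(r-i=1, Z[2]=0)=0; Z[14]=0
i=15: i≥r, start 0; Z[15]=0
i=16: i≥r, start 0; Z[16]=0
i=17: i≥r, start 0; Z[17]=0
i=18: i≥r, start 0; Z[18]=0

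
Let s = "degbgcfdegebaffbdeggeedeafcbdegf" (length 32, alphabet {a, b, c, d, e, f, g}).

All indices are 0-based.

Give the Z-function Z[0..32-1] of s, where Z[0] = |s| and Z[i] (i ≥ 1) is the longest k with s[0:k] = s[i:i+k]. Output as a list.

[32, 0, 0, 0, 0, 0, 0, 3, 0, 0, 0, 0, 0, 0, 0, 0, 3, 0, 0, 0, 0, 0, 2, 0, 0, 0, 0, 0, 3, 0, 0, 0]

Z[0]=32
i=1: fresh scan; Z[1]=0
i=2: fresh scan; Z[2]=0
i=3: fresh scan; Z[3]=0
i=4: fresh scan; Z[4]=0
i=5: fresh scan; Z[5]=0
i=6: fresh scan; Z[6]=0
i=7: fresh scan; Z[7]=3 grow→box=[7,10)
i=8: min(r-i=2, Z[1]=0)=0; Z[8]=0
i=9: min(r-i=1, Z[2]=0)=0; Z[9]=0
i=10: fresh scan; Z[10]=0
i=11: fresh scan; Z[11]=0
i=12: fresh scan; Z[12]=0
i=13: fresh scan; Z[13]=0
i=14: fresh scan; Z[14]=0
i=15: fresh scan; Z[15]=0
i=16: fresh scan; Z[16]=3 grow→box=[16,19)
i=17: min(r-i=2, Z[1]=0)=0; Z[17]=0
i=18: min(r-i=1, Z[2]=0)=0; Z[18]=0
i=19: fresh scan; Z[19]=0
i=20: fresh scan; Z[20]=0
i=21: fresh scan; Z[21]=0
i=22: fresh scan; Z[22]=2 grow→box=[22,24)
i=23: min(r-i=1, Z[1]=0)=0; Z[23]=0
i=24: fresh scan; Z[24]=0
i=25: fresh scan; Z[25]=0
i=26: fresh scan; Z[26]=0
i=27: fresh scan; Z[27]=0
i=28: fresh scan; Z[28]=3 grow→box=[28,31)
i=29: min(r-i=2, Z[1]=0)=0; Z[29]=0
i=30: min(r-i=1, Z[2]=0)=0; Z[30]=0
i=31: fresh scan; Z[31]=0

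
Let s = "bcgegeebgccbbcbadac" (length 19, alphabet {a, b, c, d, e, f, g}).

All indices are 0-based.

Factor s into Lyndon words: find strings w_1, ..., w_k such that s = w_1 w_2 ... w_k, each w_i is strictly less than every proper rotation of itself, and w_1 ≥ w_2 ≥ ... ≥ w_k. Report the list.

["bcgegeebgcc", "bbc", "b", "ad", "ac"]

emit factor 1: 'bcgegeebgcc' (i=0, period=11)
emit factor 2: 'bbc' (i=11, period=3)
emit factor 3: 'b' (i=14, period=1)
emit factor 4: 'ad' (i=15, period=2)
emit factor 5: 'ac' (i=17, period=2)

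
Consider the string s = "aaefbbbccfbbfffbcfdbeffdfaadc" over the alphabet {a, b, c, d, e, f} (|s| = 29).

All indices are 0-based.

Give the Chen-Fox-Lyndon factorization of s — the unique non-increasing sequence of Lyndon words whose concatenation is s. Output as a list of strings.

["aaefbbbccfbbfffbcfdbeffdf", "aadc"]

emit factor 1: 'aaefbbbccfbbfffbcfdbeffdf' (i=0, period=25)
emit factor 2: 'aadc' (i=25, period=4)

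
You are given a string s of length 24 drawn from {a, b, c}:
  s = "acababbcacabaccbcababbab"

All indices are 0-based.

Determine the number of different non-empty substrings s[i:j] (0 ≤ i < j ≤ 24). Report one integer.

rank | idx | suffix
   0 |  22 | ab
   1 |  17 | ababbab
   2 |   2 | ababbcacabaccbcababbab
   3 |  10 | abaccbcababbab
   4 |  19 | abbab
   5 |   4 | abbcacabaccbcababbab
   6 |   0 | acababbcacabaccbcababbab
   7 |   8 | acabaccbcababbab
   8 |  12 | accbcababbab
   9 |  23 | b
  10 |  21 | bab
  11 |  18 | babbab
  12 |   3 | babbcacabaccbcababbab
  13 |  11 | baccbcababbab
  14 |  20 | bbab
  15 |   5 | bbcacabaccbcababbab
  16 |  15 | bcababbab
  17 |   6 | bcacabaccbcababbab
  18 |  16 | cababbab
  19 |   1 | cababbcacabaccbcababbab
  20 |   9 | cabaccbcababbab
  21 |   7 | cacabaccbcababbab
  22 |  14 | cbcababbab
  23 |  13 | ccbcababbab

SA = [22, 17, 2, 10, 19, 4, 0, 8, 12, 23, 21, 18, 3, 11, 20, 5, 15, 6, 16, 1, 9, 7, 14, 13]
rank  pair      lcp
   1  s[22:],s[17:]  2  'ab'
   2  s[17:],s[2:]  5  'ababb'
   3  s[2:],s[10:]  3  'aba'
   4  s[10:],s[19:]  2  'ab'
   5  s[19:],s[4:]  3  'abb'
   6  s[4:],s[0:]  1  'a'
   7  s[0:],s[8:]  5  'acaba'
   8  s[8:],s[12:]  2  'ac'
   9  s[12:],s[23:]  0  ''
  10  s[23:],s[21:]  1  'b'
  11  s[21:],s[18:]  3  'bab'
  12  s[18:],s[3:]  4  'babb'
  13  s[3:],s[11:]  2  'ba'
  14  s[11:],s[20:]  1  'b'
  15  s[20:],s[5:]  2  'bb'
  16  s[5:],s[15:]  1  'b'
  17  s[15:],s[6:]  3  'bca'
  18  s[6:],s[16:]  0  ''
  19  s[16:],s[1:]  6  'cababb'
  20  s[1:],s[9:]  4  'caba'
  21  s[9:],s[7:]  2  'ca'
  22  s[7:],s[14:]  1  'c'
  23  s[14:],s[13:]  1  'c'

n(n+1)/2 = 24·25/2 = 300
Σ LCP = 0 + 2 + 5 + 3 + 2 + 3 + 1 + 5 + 2 + 0 + 1 + 3 + 4 + 2 + 1 + 2 + 1 + 3 + 0 + 6 + 4 + 2 + 1 + 1 = 54
distinct = 300 − 54 = 246

246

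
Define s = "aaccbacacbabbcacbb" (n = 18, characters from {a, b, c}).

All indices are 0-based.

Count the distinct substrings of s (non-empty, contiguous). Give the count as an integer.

rank→(start, suffix):
  0 → (0, 'aaccbacacbabbcacbb')
  1 → (10, 'abbcacbb')
  2 → (5, 'acacbabbcacbb')
  3 → (7, 'acbabbcacbb')
  4 → (14, 'acbb')
  5 → (1, 'accbacacbabbcacbb')
  6 → (17, 'b')
  7 → (9, 'babbcacbb')
  8 → (4, 'bacacbabbcacbb')
  9 → (16, 'bb')
  10 → (11, 'bbcacbb')
  11 → (12, 'bcacbb')
  12 → (6, 'cacbabbcacbb')
  13 → (13, 'cacbb')
  14 → (8, 'cbabbcacbb')
  15 → (3, 'cbacacbabbcacbb')
  16 → (15, 'cbb')
  17 → (2, 'ccbacacbabbcacbb')

SA = [0, 10, 5, 7, 14, 1, 17, 9, 4, 16, 11, 12, 6, 13, 8, 3, 15, 2]
[i] adj suffixes → lcp
  [1] 0/10 → 1 ('a')
  [2] 10/5 → 1 ('a')
  [3] 5/7 → 2 ('ac')
  [4] 7/14 → 3 ('acb')
  [5] 14/1 → 2 ('ac')
  [6] 1/17 → 0 ('')
  [7] 17/9 → 1 ('b')
  [8] 9/4 → 2 ('ba')
  [9] 4/16 → 1 ('b')
  [10] 16/11 → 2 ('bb')
  [11] 11/12 → 1 ('b')
  [12] 12/6 → 0 ('')
  [13] 6/13 → 4 ('cacb')
  [14] 13/8 → 1 ('c')
  [15] 8/3 → 3 ('cba')
  [16] 3/15 → 2 ('cb')
  [17] 15/2 → 1 ('c')

n(n+1)/2 = 18·19/2 = 171
Σ LCP = 0 + 1 + 1 + 2 + 3 + 2 + 0 + 1 + 2 + 1 + 2 + 1 + 0 + 4 + 1 + 3 + 2 + 1 = 27
distinct = 171 − 27 = 144

144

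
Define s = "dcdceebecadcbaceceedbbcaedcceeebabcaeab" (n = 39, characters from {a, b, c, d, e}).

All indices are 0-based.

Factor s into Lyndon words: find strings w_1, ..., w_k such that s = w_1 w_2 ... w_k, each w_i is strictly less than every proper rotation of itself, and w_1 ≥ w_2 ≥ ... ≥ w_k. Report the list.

["d", "cdcee", "bec", "adcb", "aceceedbbcaedcceeeb", "abcae", "ab"]

emit factor 1: 'd' (i=0, period=1)
emit factor 2: 'cdcee' (i=1, period=5)
emit factor 3: 'bec' (i=6, period=3)
emit factor 4: 'adcb' (i=9, period=4)
emit factor 5: 'aceceedbbcaedcceeeb' (i=13, period=19)
emit factor 6: 'abcae' (i=32, period=5)
emit factor 7: 'ab' (i=37, period=2)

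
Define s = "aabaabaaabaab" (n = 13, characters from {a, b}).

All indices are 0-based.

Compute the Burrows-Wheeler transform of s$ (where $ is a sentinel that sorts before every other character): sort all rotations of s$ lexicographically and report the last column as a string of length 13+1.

bbbba$aaaaaaaa

rank  rotation        last
    0  $aabaabaaabaab  b
    1  aaabaab$aabaab  b
    2  aab$aabaabaaab  b
    3  aabaaabaab$aab  b
    4  aabaab$aabaaba  a
    5  aabaabaaabaab$  $
    6  ab$aabaabaaaba  a
    7  abaaabaab$aaba  a
    8  abaab$aabaabaa  a
    9  abaabaaabaab$a  a
   10  b$aabaabaaabaa  a
   11  baaabaab$aabaa  a
   12  baab$aabaabaaa  a
   13  baabaaabaab$aa  a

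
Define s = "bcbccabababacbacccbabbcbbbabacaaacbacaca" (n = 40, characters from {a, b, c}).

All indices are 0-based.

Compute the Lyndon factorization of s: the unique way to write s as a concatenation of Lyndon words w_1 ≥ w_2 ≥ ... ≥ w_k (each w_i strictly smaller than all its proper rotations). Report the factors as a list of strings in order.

["bcbcc", "abababacbacccbabbcbbbabac", "aaacbacac", "a"]

emit factor 1: 'bcbcc' (i=0, period=5)
emit factor 2: 'abababacbacccbabbcbbbabac' (i=5, period=25)
emit factor 3: 'aaacbacac' (i=30, period=9)
emit factor 4: 'a' (i=39, period=1)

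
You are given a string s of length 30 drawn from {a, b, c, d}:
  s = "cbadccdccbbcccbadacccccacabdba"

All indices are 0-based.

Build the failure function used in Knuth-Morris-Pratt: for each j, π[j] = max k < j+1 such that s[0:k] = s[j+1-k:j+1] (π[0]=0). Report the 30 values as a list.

[0, 0, 0, 0, 1, 1, 0, 1, 1, 2, 0, 1, 1, 1, 2, 3, 4, 0, 1, 1, 1, 1, 1, 0, 1, 0, 0, 0, 0, 0]

π[0] = 0
j=1 s[j]='b': π[1]=0 (border '')
j=2 s[j]='a': π[2]=0 (border '')
j=3 s[j]='d': π[3]=0 (border '')
j=4 s[j]='c': π[4]=1 (border 'c')
j=5 s[j]='c': k: 1→0; π[5]=1 (border 'c')
j=6 s[j]='d': k: 1→0; π[6]=0 (border '')
j=7 s[j]='c': π[7]=1 (border 'c')
j=8 s[j]='c': k: 1→0; π[8]=1 (border 'c')
j=9 s[j]='b': π[9]=2 (border 'cb')
j=10 s[j]='b': k: 2→0; π[10]=0 (border '')
j=11 s[j]='c': π[11]=1 (border 'c')
j=12 s[j]='c': k: 1→0; π[12]=1 (border 'c')
j=13 s[j]='c': k: 1→0; π[13]=1 (border 'c')
j=14 s[j]='b': π[14]=2 (border 'cb')
j=15 s[j]='a': π[15]=3 (border 'cba')
j=16 s[j]='d': π[16]=4 (border 'cbad')
j=17 s[j]='a': k: 4→0; π[17]=0 (border '')
j=18 s[j]='c': π[18]=1 (border 'c')
j=19 s[j]='c': k: 1→0; π[19]=1 (border 'c')
j=20 s[j]='c': k: 1→0; π[20]=1 (border 'c')
j=21 s[j]='c': k: 1→0; π[21]=1 (border 'c')
j=22 s[j]='c': k: 1→0; π[22]=1 (border 'c')
j=23 s[j]='a': k: 1→0; π[23]=0 (border '')
j=24 s[j]='c': π[24]=1 (border 'c')
j=25 s[j]='a': k: 1→0; π[25]=0 (border '')
j=26 s[j]='b': π[26]=0 (border '')
j=27 s[j]='d': π[27]=0 (border '')
j=28 s[j]='b': π[28]=0 (border '')
j=29 s[j]='a': π[29]=0 (border '')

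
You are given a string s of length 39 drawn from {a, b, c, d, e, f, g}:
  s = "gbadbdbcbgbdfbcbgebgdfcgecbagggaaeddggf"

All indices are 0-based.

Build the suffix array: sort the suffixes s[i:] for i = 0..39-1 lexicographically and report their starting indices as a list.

[31, 2, 32, 27, 1, 26, 6, 13, 4, 10, 8, 18, 15, 25, 7, 14, 22, 5, 3, 34, 11, 20, 35, 17, 24, 33, 38, 12, 21, 30, 0, 9, 19, 16, 23, 37, 29, 36, 28]

sorted suffixes:
  #0 SA[0]=31  'aaeddggf'
  #1 SA[1]=2  'adbdbcbgbdfbcbgebgdfcgecbagggaaeddggf'
  #2 SA[2]=32  'aeddggf'
  #3 SA[3]=27  'agggaaeddggf'
  #4 SA[4]=1  'badbdbcbgbdfbcbgebgdfcgecbagggaaeddggf'
  #5 SA[5]=26  'bagggaaeddggf'
  #6 SA[6]=6  'bcbgbdfbcbgebgdfcgecbagggaaeddggf'
  #7 SA[7]=13  'bcbgebgdfcgecbagggaaeddggf'
  #8 SA[8]=4  'bdbcbgbdfbcbgebgdfcgecbagggaaeddggf'
  #9 SA[9]=10  'bdfbcbgebgdfcgecbagggaaeddggf'
  #10 SA[10]=8  'bgbdfbcbgebgdfcgecbagggaaeddggf'
  #11 SA[11]=18  'bgdfcgecbagggaaeddggf'
  #12 SA[12]=15  'bgebgdfcgecbagggaaeddggf'
  #13 SA[13]=25  'cbagggaaeddggf'
  #14 SA[14]=7  'cbgbdfbcbgebgdfcgecbagggaaeddggf'
  #15 SA[15]=14  'cbgebgdfcgecbagggaaeddggf'
  #16 SA[16]=22  'cgecbagggaaeddggf'
  #17 SA[17]=5  'dbcbgbdfbcbgebgdfcgecbagggaaeddggf'
  #18 SA[18]=3  'dbdbcbgbdfbcbgebgdfcgecbagggaaeddggf'
  #19 SA[19]=34  'ddggf'
  #20 SA[20]=11  'dfbcbgebgdfcgecbagggaaeddggf'
  #21 SA[21]=20  'dfcgecbagggaaeddggf'
  #22 SA[22]=35  'dggf'
  #23 SA[23]=17  'ebgdfcgecbagggaaeddggf'
  #24 SA[24]=24  'ecbagggaaeddggf'
  #25 SA[25]=33  'eddggf'
  #26 SA[26]=38  'f'
  #27 SA[27]=12  'fbcbgebgdfcgecbagggaaeddggf'
  #28 SA[28]=21  'fcgecbagggaaeddggf'
  #29 SA[29]=30  'gaaeddggf'
  #30 SA[30]=0  'gbadbdbcbgbdfbcbgebgdfcgecbagggaaeddggf'
  #31 SA[31]=9  'gbdfbcbgebgdfcgecbagggaaeddggf'
  #32 SA[32]=19  'gdfcgecbagggaaeddggf'
  #33 SA[33]=16  'gebgdfcgecbagggaaeddggf'
  #34 SA[34]=23  'gecbagggaaeddggf'
  #35 SA[35]=37  'gf'
  #36 SA[36]=29  'ggaaeddggf'
  #37 SA[37]=36  'ggf'
  #38 SA[38]=28  'gggaaeddggf'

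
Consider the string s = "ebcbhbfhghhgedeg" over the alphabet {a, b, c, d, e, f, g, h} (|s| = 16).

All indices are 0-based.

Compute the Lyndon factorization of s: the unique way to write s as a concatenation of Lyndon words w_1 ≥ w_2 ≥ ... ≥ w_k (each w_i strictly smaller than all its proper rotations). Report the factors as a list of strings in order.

emit factor 1: 'e' (i=0, period=1)
emit factor 2: 'bcbhbfhghhgedeg' (i=1, period=15)

["e", "bcbhbfhghhgedeg"]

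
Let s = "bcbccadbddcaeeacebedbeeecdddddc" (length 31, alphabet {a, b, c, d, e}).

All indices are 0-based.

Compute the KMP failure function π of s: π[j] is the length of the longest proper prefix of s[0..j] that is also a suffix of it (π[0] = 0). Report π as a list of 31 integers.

π[0] = 0
j=1 s[j]='c': π[1]=0 (border '')
j=2 s[j]='b': π[2]=1 (border 'b')
j=3 s[j]='c': π[3]=2 (border 'bc')
j=4 s[j]='c': k: 2→0; π[4]=0 (border '')
j=5 s[j]='a': π[5]=0 (border '')
j=6 s[j]='d': π[6]=0 (border '')
j=7 s[j]='b': π[7]=1 (border 'b')
j=8 s[j]='d': k: 1→0; π[8]=0 (border '')
j=9 s[j]='d': π[9]=0 (border '')
j=10 s[j]='c': π[10]=0 (border '')
j=11 s[j]='a': π[11]=0 (border '')
j=12 s[j]='e': π[12]=0 (border '')
j=13 s[j]='e': π[13]=0 (border '')
j=14 s[j]='a': π[14]=0 (border '')
j=15 s[j]='c': π[15]=0 (border '')
j=16 s[j]='e': π[16]=0 (border '')
j=17 s[j]='b': π[17]=1 (border 'b')
j=18 s[j]='e': k: 1→0; π[18]=0 (border '')
j=19 s[j]='d': π[19]=0 (border '')
j=20 s[j]='b': π[20]=1 (border 'b')
j=21 s[j]='e': k: 1→0; π[21]=0 (border '')
j=22 s[j]='e': π[22]=0 (border '')
j=23 s[j]='e': π[23]=0 (border '')
j=24 s[j]='c': π[24]=0 (border '')
j=25 s[j]='d': π[25]=0 (border '')
j=26 s[j]='d': π[26]=0 (border '')
j=27 s[j]='d': π[27]=0 (border '')
j=28 s[j]='d': π[28]=0 (border '')
j=29 s[j]='d': π[29]=0 (border '')
j=30 s[j]='c': π[30]=0 (border '')

[0, 0, 1, 2, 0, 0, 0, 1, 0, 0, 0, 0, 0, 0, 0, 0, 0, 1, 0, 0, 1, 0, 0, 0, 0, 0, 0, 0, 0, 0, 0]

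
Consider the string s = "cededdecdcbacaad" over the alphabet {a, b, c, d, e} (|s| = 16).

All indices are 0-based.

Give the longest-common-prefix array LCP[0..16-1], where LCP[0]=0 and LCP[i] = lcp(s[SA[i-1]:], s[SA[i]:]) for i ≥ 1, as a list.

rank | idx | suffix
   0 |  13 | aad
   1 |  11 | acaad
   2 |  14 | ad
   3 |  10 | bacaad
   4 |  12 | caad
   5 |   9 | cbacaad
   6 |   7 | cdcbacaad
   7 |   0 | cededdecdcbacaad
   8 |  15 | d
   9 |   8 | dcbacaad
  10 |   4 | ddecdcbacaad
  11 |   5 | decdcbacaad
  12 |   2 | deddecdcbacaad
  13 |   6 | ecdcbacaad
  14 |   3 | eddecdcbacaad
  15 |   1 | ededdecdcbacaad

SA = [13, 11, 14, 10, 12, 9, 7, 0, 15, 8, 4, 5, 2, 6, 3, 1]
[i] adj suffixes → lcp
  [1] 13/11 → 1 ('a')
  [2] 11/14 → 1 ('a')
  [3] 14/10 → 0 ('')
  [4] 10/12 → 0 ('')
  [5] 12/9 → 1 ('c')
  [6] 9/7 → 1 ('c')
  [7] 7/0 → 1 ('c')
  [8] 0/15 → 0 ('')
  [9] 15/8 → 1 ('d')
  [10] 8/4 → 1 ('d')
  [11] 4/5 → 1 ('d')
  [12] 5/2 → 2 ('de')
  [13] 2/6 → 0 ('')
  [14] 6/3 → 1 ('e')
  [15] 3/1 → 2 ('ed')

[0, 1, 1, 0, 0, 1, 1, 1, 0, 1, 1, 1, 2, 0, 1, 2]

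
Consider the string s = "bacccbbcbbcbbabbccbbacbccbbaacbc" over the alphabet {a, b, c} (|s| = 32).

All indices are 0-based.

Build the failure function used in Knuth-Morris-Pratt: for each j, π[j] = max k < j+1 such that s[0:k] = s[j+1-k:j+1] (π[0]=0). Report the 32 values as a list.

[0, 0, 0, 0, 0, 1, 1, 0, 1, 1, 0, 1, 1, 2, 1, 1, 0, 0, 1, 1, 2, 3, 1, 0, 0, 1, 1, 2, 0, 0, 1, 0]

π[0] = 0
j=1 s[j]='a': π[1]=0 (border '')
j=2 s[j]='c': π[2]=0 (border '')
j=3 s[j]='c': π[3]=0 (border '')
j=4 s[j]='c': π[4]=0 (border '')
j=5 s[j]='b': π[5]=1 (border 'b')
j=6 s[j]='b': k: 1→0; π[6]=1 (border 'b')
j=7 s[j]='c': k: 1→0; π[7]=0 (border '')
j=8 s[j]='b': π[8]=1 (border 'b')
j=9 s[j]='b': k: 1→0; π[9]=1 (border 'b')
j=10 s[j]='c': k: 1→0; π[10]=0 (border '')
j=11 s[j]='b': π[11]=1 (border 'b')
j=12 s[j]='b': k: 1→0; π[12]=1 (border 'b')
j=13 s[j]='a': π[13]=2 (border 'ba')
j=14 s[j]='b': k: 2→0; π[14]=1 (border 'b')
j=15 s[j]='b': k: 1→0; π[15]=1 (border 'b')
j=16 s[j]='c': k: 1→0; π[16]=0 (border '')
j=17 s[j]='c': π[17]=0 (border '')
j=18 s[j]='b': π[18]=1 (border 'b')
j=19 s[j]='b': k: 1→0; π[19]=1 (border 'b')
j=20 s[j]='a': π[20]=2 (border 'ba')
j=21 s[j]='c': π[21]=3 (border 'bac')
j=22 s[j]='b': k: 3→0; π[22]=1 (border 'b')
j=23 s[j]='c': k: 1→0; π[23]=0 (border '')
j=24 s[j]='c': π[24]=0 (border '')
j=25 s[j]='b': π[25]=1 (border 'b')
j=26 s[j]='b': k: 1→0; π[26]=1 (border 'b')
j=27 s[j]='a': π[27]=2 (border 'ba')
j=28 s[j]='a': k: 2→0; π[28]=0 (border '')
j=29 s[j]='c': π[29]=0 (border '')
j=30 s[j]='b': π[30]=1 (border 'b')
j=31 s[j]='c': k: 1→0; π[31]=0 (border '')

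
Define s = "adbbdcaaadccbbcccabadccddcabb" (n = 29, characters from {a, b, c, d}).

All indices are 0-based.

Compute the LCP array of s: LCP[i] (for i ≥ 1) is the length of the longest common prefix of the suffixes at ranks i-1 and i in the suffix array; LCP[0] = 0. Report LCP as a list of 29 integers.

[0, 2, 1, 2, 1, 2, 4, 0, 1, 1, 2, 2, 1, 1, 0, 2, 3, 1, 1, 2, 2, 2, 1, 0, 1, 3, 2, 3, 1]

sorted suffixes:
  #0 SA[0]=6  'aaadccbbcccabadccddcabb'
  #1 SA[1]=7  'aadccbbcccabadccddcabb'
  #2 SA[2]=17  'abadccddcabb'
  #3 SA[3]=26  'abb'
  #4 SA[4]=0  'adbbdcaaadccbbcccabadccddcabb'
  #5 SA[5]=8  'adccbbcccabadccddcabb'
  #6 SA[6]=19  'adccddcabb'
  #7 SA[7]=28  'b'
  #8 SA[8]=18  'badccddcabb'
  #9 SA[9]=27  'bb'
  #10 SA[10]=12  'bbcccabadccddcabb'
  #11 SA[11]=2  'bbdcaaadccbbcccabadccddcabb'
  #12 SA[12]=13  'bcccabadccddcabb'
  #13 SA[13]=3  'bdcaaadccbbcccabadccddcabb'
  #14 SA[14]=5  'caaadccbbcccabadccddcabb'
  #15 SA[15]=16  'cabadccddcabb'
  #16 SA[16]=25  'cabb'
  #17 SA[17]=11  'cbbcccabadccddcabb'
  #18 SA[18]=15  'ccabadccddcabb'
  #19 SA[19]=10  'ccbbcccabadccddcabb'
  #20 SA[20]=14  'cccabadccddcabb'
  #21 SA[21]=21  'ccddcabb'
  #22 SA[22]=22  'cddcabb'
  #23 SA[23]=1  'dbbdcaaadccbbcccabadccddcabb'
  #24 SA[24]=4  'dcaaadccbbcccabadccddcabb'
  #25 SA[25]=24  'dcabb'
  #26 SA[26]=9  'dccbbcccabadccddcabb'
  #27 SA[27]=20  'dccddcabb'
  #28 SA[28]=23  'ddcabb'

SA = [6, 7, 17, 26, 0, 8, 19, 28, 18, 27, 12, 2, 13, 3, 5, 16, 25, 11, 15, 10, 14, 21, 22, 1, 4, 24, 9, 20, 23]
i: (SA[i-1],SA[i]) lcp shared
  1: (6,7) 2 'aa'
  2: (7,17) 1 'a'
  3: (17,26) 2 'ab'
  4: (26,0) 1 'a'
  5: (0,8) 2 'ad'
  6: (8,19) 4 'adcc'
  7: (19,28) 0 ''
  8: (28,18) 1 'b'
  9: (18,27) 1 'b'
  10: (27,12) 2 'bb'
  11: (12,2) 2 'bb'
  12: (2,13) 1 'b'
  13: (13,3) 1 'b'
  14: (3,5) 0 ''
  15: (5,16) 2 'ca'
  16: (16,25) 3 'cab'
  17: (25,11) 1 'c'
  18: (11,15) 1 'c'
  19: (15,10) 2 'cc'
  20: (10,14) 2 'cc'
  21: (14,21) 2 'cc'
  22: (21,22) 1 'c'
  23: (22,1) 0 ''
  24: (1,4) 1 'd'
  25: (4,24) 3 'dca'
  26: (24,9) 2 'dc'
  27: (9,20) 3 'dcc'
  28: (20,23) 1 'd'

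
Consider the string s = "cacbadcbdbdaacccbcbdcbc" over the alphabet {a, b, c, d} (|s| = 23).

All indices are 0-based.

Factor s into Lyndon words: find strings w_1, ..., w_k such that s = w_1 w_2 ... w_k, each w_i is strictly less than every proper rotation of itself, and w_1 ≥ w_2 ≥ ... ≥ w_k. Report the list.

["c", "acbadcbdbd", "aacccbcbdcbc"]

emit factor 1: 'c' (i=0, period=1)
emit factor 2: 'acbadcbdbd' (i=1, period=10)
emit factor 3: 'aacccbcbdcbc' (i=11, period=12)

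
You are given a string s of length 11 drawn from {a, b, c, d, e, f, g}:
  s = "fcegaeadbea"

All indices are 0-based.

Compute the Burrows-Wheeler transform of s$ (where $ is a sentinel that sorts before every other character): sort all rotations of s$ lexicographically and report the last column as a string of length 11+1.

rank  rotation      last
    0  $fcegaeadbea  a
    1  a$fcegaeadbe  e
    2  adbea$fcegae  e
    3  aeadbea$fceg  g
    4  bea$fcegaead  d
    5  cegaeadbea$f  f
    6  dbea$fcegaea  a
    7  ea$fcegaeadb  b
    8  eadbea$fcega  a
    9  egaeadbea$fc  c
   10  fcegaeadbea$  $
   11  gaeadbea$fce  e

aeegdfabac$e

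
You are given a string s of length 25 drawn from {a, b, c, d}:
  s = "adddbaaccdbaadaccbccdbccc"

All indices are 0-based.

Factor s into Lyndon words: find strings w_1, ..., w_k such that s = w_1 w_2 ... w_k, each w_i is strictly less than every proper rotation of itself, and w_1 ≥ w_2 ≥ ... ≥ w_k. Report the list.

emit factor 1: 'adddb' (i=0, period=5)
emit factor 2: 'aaccdbaadaccbccdbccc' (i=5, period=20)

["adddb", "aaccdbaadaccbccdbccc"]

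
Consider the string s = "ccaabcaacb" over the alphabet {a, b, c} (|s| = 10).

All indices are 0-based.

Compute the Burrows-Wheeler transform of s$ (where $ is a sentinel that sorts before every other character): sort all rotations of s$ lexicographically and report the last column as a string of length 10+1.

rank  rotation     last
    0  $ccaabcaacb  b
    1  aabcaacb$cc  c
    2  aacb$ccaabc  c
    3  abcaacb$cca  a
    4  acb$ccaabca  a
    5  b$ccaabcaac  c
    6  bcaacb$ccaa  a
    7  caabcaacb$c  c
    8  caacb$ccaab  b
    9  cb$ccaabcaa  a
   10  ccaabcaacb$  $

bccaacacba$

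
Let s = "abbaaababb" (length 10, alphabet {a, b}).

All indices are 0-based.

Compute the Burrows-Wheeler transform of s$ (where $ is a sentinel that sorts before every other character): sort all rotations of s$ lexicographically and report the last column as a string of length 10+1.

rank  rotation     last
    0  $abbaaababb  b
    1  aaababb$abb  b
    2  aababb$abba  a
    3  ababb$abbaa  a
    4  abb$abbaaab  b
    5  abbaaababb$  $
    6  b$abbaaabab  b
    7  baaababb$ab  b
    8  babb$abbaaa  a
    9  bb$abbaaaba  a
   10  bbaaababb$a  a

bbaab$bbaaa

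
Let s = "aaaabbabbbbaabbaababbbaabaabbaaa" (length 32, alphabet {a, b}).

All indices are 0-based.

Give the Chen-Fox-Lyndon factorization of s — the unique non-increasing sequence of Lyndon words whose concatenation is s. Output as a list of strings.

emit factor 1: 'aaaabbabbbbaabbaababbbaabaabb' (i=0, period=29)
emit factor 2: 'a' (i=29, period=1)
emit factor 3: 'a' (i=30, period=1)
emit factor 4: 'a' (i=31, period=1)

["aaaabbabbbbaabbaababbbaabaabb", "a", "a", "a"]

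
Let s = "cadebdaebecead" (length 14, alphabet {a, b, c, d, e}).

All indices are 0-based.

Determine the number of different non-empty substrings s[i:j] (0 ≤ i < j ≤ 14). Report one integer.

94

rank→(start, suffix):
  0 → (12, 'ad')
  1 → (1, 'adebdaebecead')
  2 → (6, 'aebecead')
  3 → (4, 'bdaebecead')
  4 → (8, 'becead')
  5 → (0, 'cadebdaebecead')
  6 → (10, 'cead')
  7 → (13, 'd')
  8 → (5, 'daebecead')
  9 → (2, 'debdaebecead')
  10 → (11, 'ead')
  11 → (3, 'ebdaebecead')
  12 → (7, 'ebecead')
  13 → (9, 'ecead')

SA = [12, 1, 6, 4, 8, 0, 10, 13, 5, 2, 11, 3, 7, 9]
i: (SA[i-1],SA[i]) lcp shared
  1: (12,1) 2 'ad'
  2: (1,6) 1 'a'
  3: (6,4) 0 ''
  4: (4,8) 1 'b'
  5: (8,0) 0 ''
  6: (0,10) 1 'c'
  7: (10,13) 0 ''
  8: (13,5) 1 'd'
  9: (5,2) 1 'd'
  10: (2,11) 0 ''
  11: (11,3) 1 'e'
  12: (3,7) 2 'eb'
  13: (7,9) 1 'e'

n(n+1)/2 = 14·15/2 = 105
Σ LCP = 0 + 2 + 1 + 0 + 1 + 0 + 1 + 0 + 1 + 1 + 0 + 1 + 2 + 1 = 11
distinct = 105 − 11 = 94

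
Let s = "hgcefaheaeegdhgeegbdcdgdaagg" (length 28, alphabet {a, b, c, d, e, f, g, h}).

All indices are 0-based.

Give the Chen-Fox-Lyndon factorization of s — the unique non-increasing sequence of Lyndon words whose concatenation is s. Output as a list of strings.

["h", "g", "cef", "ahe", "aeegdhgeegbdcdgd", "aagg"]

emit factor 1: 'h' (i=0, period=1)
emit factor 2: 'g' (i=1, period=1)
emit factor 3: 'cef' (i=2, period=3)
emit factor 4: 'ahe' (i=5, period=3)
emit factor 5: 'aeegdhgeegbdcdgd' (i=8, period=16)
emit factor 6: 'aagg' (i=24, period=4)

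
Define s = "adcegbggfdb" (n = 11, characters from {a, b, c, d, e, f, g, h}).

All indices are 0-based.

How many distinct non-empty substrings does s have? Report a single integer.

62

rank | idx | suffix
   0 |   0 | adcegbggfdb
   1 |  10 | b
   2 |   5 | bggfdb
   3 |   2 | cegbggfdb
   4 |   9 | db
   5 |   1 | dcegbggfdb
   6 |   3 | egbggfdb
   7 |   8 | fdb
   8 |   4 | gbggfdb
   9 |   7 | gfdb
  10 |   6 | ggfdb

SA = [0, 10, 5, 2, 9, 1, 3, 8, 4, 7, 6]
[i] adj suffixes → lcp
  [1] 0/10 → 0 ('')
  [2] 10/5 → 1 ('b')
  [3] 5/2 → 0 ('')
  [4] 2/9 → 0 ('')
  [5] 9/1 → 1 ('d')
  [6] 1/3 → 0 ('')
  [7] 3/8 → 0 ('')
  [8] 8/4 → 0 ('')
  [9] 4/7 → 1 ('g')
  [10] 7/6 → 1 ('g')

n(n+1)/2 = 11·12/2 = 66
Σ LCP = 0 + 0 + 1 + 0 + 0 + 1 + 0 + 0 + 0 + 1 + 1 = 4
distinct = 66 − 4 = 62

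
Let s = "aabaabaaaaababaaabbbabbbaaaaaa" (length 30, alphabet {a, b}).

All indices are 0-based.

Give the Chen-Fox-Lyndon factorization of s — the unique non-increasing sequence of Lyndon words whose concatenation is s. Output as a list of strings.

["aab", "aab", "aaaaababaaabbbabbb", "a", "a", "a", "a", "a", "a"]

emit factor 1: 'aab' (i=0, period=3)
emit factor 2: 'aab' (i=3, period=3)
emit factor 3: 'aaaaababaaabbbabbb' (i=6, period=18)
emit factor 4: 'a' (i=24, period=1)
emit factor 5: 'a' (i=25, period=1)
emit factor 6: 'a' (i=26, period=1)
emit factor 7: 'a' (i=27, period=1)
emit factor 8: 'a' (i=28, period=1)
emit factor 9: 'a' (i=29, period=1)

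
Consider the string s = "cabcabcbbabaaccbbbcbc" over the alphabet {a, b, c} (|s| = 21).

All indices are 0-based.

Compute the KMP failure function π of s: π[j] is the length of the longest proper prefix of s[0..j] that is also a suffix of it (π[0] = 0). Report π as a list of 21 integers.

[0, 0, 0, 1, 2, 3, 4, 0, 0, 0, 0, 0, 0, 1, 1, 0, 0, 0, 1, 0, 1]

π[0] = 0
j=1 s[j]='a': π[1]=0 (border '')
j=2 s[j]='b': π[2]=0 (border '')
j=3 s[j]='c': π[3]=1 (border 'c')
j=4 s[j]='a': π[4]=2 (border 'ca')
j=5 s[j]='b': π[5]=3 (border 'cab')
j=6 s[j]='c': π[6]=4 (border 'cabc')
j=7 s[j]='b': k: 4→1→0; π[7]=0 (border '')
j=8 s[j]='b': π[8]=0 (border '')
j=9 s[j]='a': π[9]=0 (border '')
j=10 s[j]='b': π[10]=0 (border '')
j=11 s[j]='a': π[11]=0 (border '')
j=12 s[j]='a': π[12]=0 (border '')
j=13 s[j]='c': π[13]=1 (border 'c')
j=14 s[j]='c': k: 1→0; π[14]=1 (border 'c')
j=15 s[j]='b': k: 1→0; π[15]=0 (border '')
j=16 s[j]='b': π[16]=0 (border '')
j=17 s[j]='b': π[17]=0 (border '')
j=18 s[j]='c': π[18]=1 (border 'c')
j=19 s[j]='b': k: 1→0; π[19]=0 (border '')
j=20 s[j]='c': π[20]=1 (border 'c')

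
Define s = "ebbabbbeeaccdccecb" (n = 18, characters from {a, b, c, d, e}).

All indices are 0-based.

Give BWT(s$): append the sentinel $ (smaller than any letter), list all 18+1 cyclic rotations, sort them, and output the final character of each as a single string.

bbecbeabbeadccce$cb

rank  rotation             last
    0  $ebbabbbeeaccdccecb  b
    1  abbbeeaccdccecb$ebb  b
    2  accdccecb$ebbabbbee  e
    3  b$ebbabbbeeaccdccec  c
    4  babbbeeaccdccecb$eb  b
    5  bbabbbeeaccdccecb$e  e
    6  bbbeeaccdccecb$ebba  a
    7  bbeeaccdccecb$ebbab  b
    8  beeaccdccecb$ebbabb  b
    9  cb$ebbabbbeeaccdcce  e
   10  ccdccecb$ebbabbbeea  a
   11  ccecb$ebbabbbeeaccd  d
   12  cdccecb$ebbabbbeeac  c
   13  cecb$ebbabbbeeaccdc  c
   14  dccecb$ebbabbbeeacc  c
   15  eaccdccecb$ebbabbbe  e
   16  ebbabbbeeaccdccecb$  $
   17  ecb$ebbabbbeeaccdcc  c
   18  eeaccdccecb$ebbabbb  b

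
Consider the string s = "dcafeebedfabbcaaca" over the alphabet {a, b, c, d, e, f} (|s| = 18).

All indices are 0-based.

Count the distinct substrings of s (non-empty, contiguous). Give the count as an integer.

157

rank | idx | suffix
   0 |  17 | a
   1 |  14 | aaca
   2 |  10 | abbcaaca
   3 |  15 | aca
   4 |   2 | afeebedfabbcaaca
   5 |  11 | bbcaaca
   6 |  12 | bcaaca
   7 |   6 | bedfabbcaaca
   8 |  16 | ca
   9 |  13 | caaca
  10 |   1 | cafeebedfabbcaaca
  11 |   0 | dcafeebedfabbcaaca
  12 |   8 | dfabbcaaca
  13 |   5 | ebedfabbcaaca
  14 |   7 | edfabbcaaca
  15 |   4 | eebedfabbcaaca
  16 |   9 | fabbcaaca
  17 |   3 | feebedfabbcaaca

SA = [17, 14, 10, 15, 2, 11, 12, 6, 16, 13, 1, 0, 8, 5, 7, 4, 9, 3]
rank  pair      lcp
   1  s[17:],s[14:]  1  'a'
   2  s[14:],s[10:]  1  'a'
   3  s[10:],s[15:]  1  'a'
   4  s[15:],s[2:]  1  'a'
   5  s[2:],s[11:]  0  ''
   6  s[11:],s[12:]  1  'b'
   7  s[12:],s[6:]  1  'b'
   8  s[6:],s[16:]  0  ''
   9  s[16:],s[13:]  2  'ca'
  10  s[13:],s[1:]  2  'ca'
  11  s[1:],s[0:]  0  ''
  12  s[0:],s[8:]  1  'd'
  13  s[8:],s[5:]  0  ''
  14  s[5:],s[7:]  1  'e'
  15  s[7:],s[4:]  1  'e'
  16  s[4:],s[9:]  0  ''
  17  s[9:],s[3:]  1  'f'

n(n+1)/2 = 18·19/2 = 171
Σ LCP = 0 + 1 + 1 + 1 + 1 + 0 + 1 + 1 + 0 + 2 + 2 + 0 + 1 + 0 + 1 + 1 + 0 + 1 = 14
distinct = 171 − 14 = 157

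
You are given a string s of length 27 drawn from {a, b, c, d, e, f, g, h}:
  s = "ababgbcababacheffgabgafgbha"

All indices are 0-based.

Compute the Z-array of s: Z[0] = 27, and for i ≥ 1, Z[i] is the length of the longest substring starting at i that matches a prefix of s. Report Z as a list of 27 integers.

[27, 0, 2, 0, 0, 0, 0, 4, 0, 3, 0, 1, 0, 0, 0, 0, 0, 0, 2, 0, 0, 1, 0, 0, 0, 0, 1]

Z[0]=27
i=1: outside box; Z[1]=0
i=2: outside box; Z[2]=2 scan→box=[2,4)
i=3: min(r-i=1, Z[1]=0)=0; Z[3]=0
i=4: outside box; Z[4]=0
i=5: outside box; Z[5]=0
i=6: outside box; Z[6]=0
i=7: outside box; Z[7]=4 scan→box=[7,11)
i=8: min(r-i=3, Z[1]=0)=0; Z[8]=0
i=9: min(r-i=2, Z[2]=2)=2; Z[9]=3 scan→box=[9,12)
i=10: min(r-i=2, Z[1]=0)=0; Z[10]=0
i=11: min(r-i=1, Z[2]=2)=1; Z[11]=1
i=12: outside box; Z[12]=0
i=13: outside box; Z[13]=0
i=14: outside box; Z[14]=0
i=15: outside box; Z[15]=0
i=16: outside box; Z[16]=0
i=17: outside box; Z[17]=0
i=18: outside box; Z[18]=2 scan→box=[18,20)
i=19: min(r-i=1, Z[1]=0)=0; Z[19]=0
i=20: outside box; Z[20]=0
i=21: outside box; Z[21]=1 scan→box=[21,22)
i=22: outside box; Z[22]=0
i=23: outside box; Z[23]=0
i=24: outside box; Z[24]=0
i=25: outside box; Z[25]=0
i=26: outside box; Z[26]=1 scan→box=[26,27)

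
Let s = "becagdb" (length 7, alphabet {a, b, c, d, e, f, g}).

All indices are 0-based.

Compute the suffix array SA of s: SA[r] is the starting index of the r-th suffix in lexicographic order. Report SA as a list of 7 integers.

[3, 6, 0, 2, 5, 1, 4]

rank→(start, suffix):
  0 → (3, 'agdb')
  1 → (6, 'b')
  2 → (0, 'becagdb')
  3 → (2, 'cagdb')
  4 → (5, 'db')
  5 → (1, 'ecagdb')
  6 → (4, 'gdb')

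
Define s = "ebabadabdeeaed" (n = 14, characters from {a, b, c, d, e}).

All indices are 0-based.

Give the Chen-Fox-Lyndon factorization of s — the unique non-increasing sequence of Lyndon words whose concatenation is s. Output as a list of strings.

emit factor 1: 'e' (i=0, period=1)
emit factor 2: 'b' (i=1, period=1)
emit factor 3: 'abadabdeeaed' (i=2, period=12)

["e", "b", "abadabdeeaed"]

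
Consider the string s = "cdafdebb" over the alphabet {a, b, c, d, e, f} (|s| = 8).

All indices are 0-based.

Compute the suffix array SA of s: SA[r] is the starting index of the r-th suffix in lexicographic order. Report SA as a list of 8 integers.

[2, 7, 6, 0, 1, 4, 5, 3]

sorted suffixes:
  #0 SA[0]=2  'afdebb'
  #1 SA[1]=7  'b'
  #2 SA[2]=6  'bb'
  #3 SA[3]=0  'cdafdebb'
  #4 SA[4]=1  'dafdebb'
  #5 SA[5]=4  'debb'
  #6 SA[6]=5  'ebb'
  #7 SA[7]=3  'fdebb'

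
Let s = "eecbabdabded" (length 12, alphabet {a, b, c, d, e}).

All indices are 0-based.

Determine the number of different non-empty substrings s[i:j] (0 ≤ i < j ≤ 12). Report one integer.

rank | idx | suffix
   0 |   4 | abdabded
   1 |   7 | abded
   2 |   3 | babdabded
   3 |   5 | bdabded
   4 |   8 | bded
   5 |   2 | cbabdabded
   6 |  11 | d
   7 |   6 | dabded
   8 |   9 | ded
   9 |   1 | ecbabdabded
  10 |  10 | ed
  11 |   0 | eecbabdabded

SA = [4, 7, 3, 5, 8, 2, 11, 6, 9, 1, 10, 0]
i: (SA[i-1],SA[i]) lcp shared
  1: (4,7) 3 'abd'
  2: (7,3) 0 ''
  3: (3,5) 1 'b'
  4: (5,8) 2 'bd'
  5: (8,2) 0 ''
  6: (2,11) 0 ''
  7: (11,6) 1 'd'
  8: (6,9) 1 'd'
  9: (9,1) 0 ''
  10: (1,10) 1 'e'
  11: (10,0) 1 'e'

n(n+1)/2 = 12·13/2 = 78
Σ LCP = 0 + 3 + 0 + 1 + 2 + 0 + 0 + 1 + 1 + 0 + 1 + 1 = 10
distinct = 78 − 10 = 68

68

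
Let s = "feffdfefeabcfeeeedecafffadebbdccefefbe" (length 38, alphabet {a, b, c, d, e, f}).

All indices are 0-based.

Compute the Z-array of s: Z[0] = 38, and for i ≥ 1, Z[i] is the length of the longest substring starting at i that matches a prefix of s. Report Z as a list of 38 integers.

[38, 0, 1, 1, 0, 3, 0, 2, 0, 0, 0, 0, 2, 0, 0, 0, 0, 0, 0, 0, 0, 1, 1, 1, 0, 0, 0, 0, 0, 0, 0, 0, 0, 3, 0, 1, 0, 0]

Z[0]=38
i=1: i≥r, start 0; Z[1]=0
i=2: i≥r, start 0; Z[2]=1 scan→box=[2,3)
i=3: i≥r, start 0; Z[3]=1 scan→box=[3,4)
i=4: i≥r, start 0; Z[4]=0
i=5: i≥r, start 0; Z[5]=3 scan→box=[5,8)
i=6: min(r-i=2, Z[1]=0)=0; Z[6]=0
i=7: min(r-i=1, Z[2]=1)=1; Z[7]=2 scan→box=[7,9)
i=8: min(r-i=1, Z[1]=0)=0; Z[8]=0
i=9: i≥r, start 0; Z[9]=0
i=10: i≥r, start 0; Z[10]=0
i=11: i≥r, start 0; Z[11]=0
i=12: i≥r, start 0; Z[12]=2 scan→box=[12,14)
i=13: min(r-i=1, Z[1]=0)=0; Z[13]=0
i=14: i≥r, start 0; Z[14]=0
i=15: i≥r, start 0; Z[15]=0
i=16: i≥r, start 0; Z[16]=0
i=17: i≥r, start 0; Z[17]=0
i=18: i≥r, start 0; Z[18]=0
i=19: i≥r, start 0; Z[19]=0
i=20: i≥r, start 0; Z[20]=0
i=21: i≥r, start 0; Z[21]=1 scan→box=[21,22)
i=22: i≥r, start 0; Z[22]=1 scan→box=[22,23)
i=23: i≥r, start 0; Z[23]=1 scan→box=[23,24)
i=24: i≥r, start 0; Z[24]=0
i=25: i≥r, start 0; Z[25]=0
i=26: i≥r, start 0; Z[26]=0
i=27: i≥r, start 0; Z[27]=0
i=28: i≥r, start 0; Z[28]=0
i=29: i≥r, start 0; Z[29]=0
i=30: i≥r, start 0; Z[30]=0
i=31: i≥r, start 0; Z[31]=0
i=32: i≥r, start 0; Z[32]=0
i=33: i≥r, start 0; Z[33]=3 scan→box=[33,36)
i=34: min(r-i=2, Z[1]=0)=0; Z[34]=0
i=35: min(r-i=1, Z[2]=1)=1; Z[35]=1
i=36: i≥r, start 0; Z[36]=0
i=37: i≥r, start 0; Z[37]=0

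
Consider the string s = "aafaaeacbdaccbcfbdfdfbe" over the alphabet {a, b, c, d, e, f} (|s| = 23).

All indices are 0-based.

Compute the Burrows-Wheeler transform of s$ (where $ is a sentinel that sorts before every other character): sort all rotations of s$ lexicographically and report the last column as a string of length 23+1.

rank  rotation                  last
    0  $aafaaeacbdaccbcfbdfdfbe  e
    1  aaeacbdaccbcfbdfdfbe$aaf  f
    2  aafaaeacbdaccbcfbdfdfbe$  $
    3  acbdaccbcfbdfdfbe$aafaae  e
    4  accbcfbdfdfbe$aafaaeacbd  d
    5  aeacbdaccbcfbdfdfbe$aafa  a
    6  afaaeacbdaccbcfbdfdfbe$a  a
    7  bcfbdfdfbe$aafaaeacbdacc  c
    8  bdaccbcfbdfdfbe$aafaaeac  c
    9  bdfdfbe$aafaaeacbdaccbcf  f
   10  be$aafaaeacbdaccbcfbdfdf  f
   11  cbcfbdfdfbe$aafaaeacbdac  c
   12  cbdaccbcfbdfdfbe$aafaaea  a
   13  ccbcfbdfdfbe$aafaaeacbda  a
   14  cfbdfdfbe$aafaaeacbdaccb  b
   15  daccbcfbdfdfbe$aafaaeacb  b
   16  dfbe$aafaaeacbdaccbcfbdf  f
   17  dfdfbe$aafaaeacbdaccbcfb  b
   18  e$aafaaeacbdaccbcfbdfdfb  b
   19  eacbdaccbcfbdfdfbe$aafaa  a
   20  faaeacbdaccbcfbdfdfbe$aa  a
   21  fbdfdfbe$aafaaeacbdaccbc  c
   22  fbe$aafaaeacbdaccbcfbdfd  d
   23  fdfbe$aafaaeacbdaccbcfbd  d

ef$edaaccffcaabbfbbaacdd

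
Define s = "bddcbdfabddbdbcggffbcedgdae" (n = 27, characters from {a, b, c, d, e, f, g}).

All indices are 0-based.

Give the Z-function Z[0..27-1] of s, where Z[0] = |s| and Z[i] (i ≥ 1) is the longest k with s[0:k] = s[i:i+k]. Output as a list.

[27, 0, 0, 0, 2, 0, 0, 0, 3, 0, 0, 2, 0, 1, 0, 0, 0, 0, 0, 1, 0, 0, 0, 0, 0, 0, 0]

Z[0]=27
i=1: i≥r, start 0; Z[1]=0
i=2: i≥r, start 0; Z[2]=0
i=3: i≥r, start 0; Z[3]=0
i=4: i≥r, start 0; Z[4]=2 grow→box=[4,6)
i=5: min(r-i=1, Z[1]=0)=0; Z[5]=0
i=6: i≥r, start 0; Z[6]=0
i=7: i≥r, start 0; Z[7]=0
i=8: i≥r, start 0; Z[8]=3 grow→box=[8,11)
i=9: min(r-i=2, Z[1]=0)=0; Z[9]=0
i=10: min(r-i=1, Z[2]=0)=0; Z[10]=0
i=11: i≥r, start 0; Z[11]=2 grow→box=[11,13)
i=12: min(r-i=1, Z[1]=0)=0; Z[12]=0
i=13: i≥r, start 0; Z[13]=1 grow→box=[13,14)
i=14: i≥r, start 0; Z[14]=0
i=15: i≥r, start 0; Z[15]=0
i=16: i≥r, start 0; Z[16]=0
i=17: i≥r, start 0; Z[17]=0
i=18: i≥r, start 0; Z[18]=0
i=19: i≥r, start 0; Z[19]=1 grow→box=[19,20)
i=20: i≥r, start 0; Z[20]=0
i=21: i≥r, start 0; Z[21]=0
i=22: i≥r, start 0; Z[22]=0
i=23: i≥r, start 0; Z[23]=0
i=24: i≥r, start 0; Z[24]=0
i=25: i≥r, start 0; Z[25]=0
i=26: i≥r, start 0; Z[26]=0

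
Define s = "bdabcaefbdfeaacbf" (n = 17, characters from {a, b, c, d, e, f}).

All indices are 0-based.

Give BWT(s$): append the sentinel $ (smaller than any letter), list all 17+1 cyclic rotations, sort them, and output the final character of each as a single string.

fedaca$fcbabbfabed

rank  rotation            last
    0  $bdabcaefbdfeaacbf  f
    1  aacbf$bdabcaefbdfe  e
    2  abcaefbdfeaacbf$bd  d
    3  acbf$bdabcaefbdfea  a
    4  aefbdfeaacbf$bdabc  c
    5  bcaefbdfeaacbf$bda  a
    6  bdabcaefbdfeaacbf$  $
    7  bdfeaacbf$bdabcaef  f
    8  bf$bdabcaefbdfeaac  c
    9  caefbdfeaacbf$bdab  b
   10  cbf$bdabcaefbdfeaa  a
   11  dabcaefbdfeaacbf$b  b
   12  dfeaacbf$bdabcaefb  b
   13  eaacbf$bdabcaefbdf  f
   14  efbdfeaacbf$bdabca  a
   15  f$bdabcaefbdfeaacb  b
   16  fbdfeaacbf$bdabcae  e
   17  feaacbf$bdabcaefbd  d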